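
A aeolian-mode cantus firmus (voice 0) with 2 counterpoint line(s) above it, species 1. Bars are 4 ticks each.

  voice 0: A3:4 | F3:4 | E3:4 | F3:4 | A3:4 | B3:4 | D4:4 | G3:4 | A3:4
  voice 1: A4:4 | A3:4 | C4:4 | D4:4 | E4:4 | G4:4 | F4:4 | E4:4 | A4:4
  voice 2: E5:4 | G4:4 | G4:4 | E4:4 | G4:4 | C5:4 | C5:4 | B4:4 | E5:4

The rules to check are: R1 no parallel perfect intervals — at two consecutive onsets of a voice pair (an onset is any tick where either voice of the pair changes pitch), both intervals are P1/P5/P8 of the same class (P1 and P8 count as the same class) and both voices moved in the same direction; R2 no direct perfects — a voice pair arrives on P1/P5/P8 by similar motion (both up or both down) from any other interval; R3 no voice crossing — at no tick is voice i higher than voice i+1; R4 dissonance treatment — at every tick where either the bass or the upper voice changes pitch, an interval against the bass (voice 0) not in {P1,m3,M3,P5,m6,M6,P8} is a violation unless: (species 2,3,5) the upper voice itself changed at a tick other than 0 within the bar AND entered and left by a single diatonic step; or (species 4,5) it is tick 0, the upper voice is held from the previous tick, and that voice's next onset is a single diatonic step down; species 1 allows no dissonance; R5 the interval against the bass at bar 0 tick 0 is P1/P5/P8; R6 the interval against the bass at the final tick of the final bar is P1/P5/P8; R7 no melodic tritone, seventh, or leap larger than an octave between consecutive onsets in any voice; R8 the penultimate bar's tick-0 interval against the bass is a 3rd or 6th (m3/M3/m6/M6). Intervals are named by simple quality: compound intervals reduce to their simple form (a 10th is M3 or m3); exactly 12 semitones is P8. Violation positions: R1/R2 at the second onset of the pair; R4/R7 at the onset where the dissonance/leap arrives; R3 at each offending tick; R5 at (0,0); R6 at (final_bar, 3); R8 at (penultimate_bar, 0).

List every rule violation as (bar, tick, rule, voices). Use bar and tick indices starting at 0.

bar 0: v0=A3 v1=A4 v2=E5 downbeat P5
bar 1: v0=F3 v1=A3 v2=G4 downbeat M2
bar 2: v0=E3 v1=C4 v2=G4 downbeat m3
bar 3: v0=F3 v1=D4 v2=E4 downbeat M7
bar 4: v0=A3 v1=E4 v2=G4 downbeat m7
bar 5: v0=B3 v1=G4 v2=C5 downbeat m2
bar 6: v0=D4 v1=F4 v2=C5 downbeat m7
bar 7: v0=G3 v1=E4 v2=B4 downbeat M3
bar 8: v0=A3 v1=A4 v2=E5 downbeat P5
  -> R4 @ bar 1 tick 0 v(0, 2): F3/G4 M2 untreated
  -> R4 @ bar 3 tick 0 v(0, 2): F3/E4 M7 untreated
  -> R2 @ bar 4 tick 0 v(0, 1): F3/D4 M6 -> A3/E4 P5 similar
  -> R4 @ bar 4 tick 0 v(0, 2): A3/G4 m7 untreated
  -> R4 @ bar 5 tick 0 v(0, 2): B3/C5 m2 untreated
  -> R4 @ bar 6 tick 0 v(0, 2): D4/C5 m7 untreated
  -> R1 @ bar 7 tick 0 v(1, 2): F4/C5 P5 -> E4/B4 P5 similar
  -> R1 @ bar 8 tick 0 v(1, 2): E4/B4 P5 -> A4/E5 P5 similar
  -> R2 @ bar 8 tick 0 v(0, 1): G3/E4 M6 -> A3/A4 P8 similar
  -> R2 @ bar 8 tick 0 v(0, 2): G3/B4 M3 -> A3/E5 P5 similar

(1, 0, R4, (0, 2))
(3, 0, R4, (0, 2))
(4, 0, R2, (0, 1))
(4, 0, R4, (0, 2))
(5, 0, R4, (0, 2))
(6, 0, R4, (0, 2))
(7, 0, R1, (1, 2))
(8, 0, R1, (1, 2))
(8, 0, R2, (0, 1))
(8, 0, R2, (0, 2))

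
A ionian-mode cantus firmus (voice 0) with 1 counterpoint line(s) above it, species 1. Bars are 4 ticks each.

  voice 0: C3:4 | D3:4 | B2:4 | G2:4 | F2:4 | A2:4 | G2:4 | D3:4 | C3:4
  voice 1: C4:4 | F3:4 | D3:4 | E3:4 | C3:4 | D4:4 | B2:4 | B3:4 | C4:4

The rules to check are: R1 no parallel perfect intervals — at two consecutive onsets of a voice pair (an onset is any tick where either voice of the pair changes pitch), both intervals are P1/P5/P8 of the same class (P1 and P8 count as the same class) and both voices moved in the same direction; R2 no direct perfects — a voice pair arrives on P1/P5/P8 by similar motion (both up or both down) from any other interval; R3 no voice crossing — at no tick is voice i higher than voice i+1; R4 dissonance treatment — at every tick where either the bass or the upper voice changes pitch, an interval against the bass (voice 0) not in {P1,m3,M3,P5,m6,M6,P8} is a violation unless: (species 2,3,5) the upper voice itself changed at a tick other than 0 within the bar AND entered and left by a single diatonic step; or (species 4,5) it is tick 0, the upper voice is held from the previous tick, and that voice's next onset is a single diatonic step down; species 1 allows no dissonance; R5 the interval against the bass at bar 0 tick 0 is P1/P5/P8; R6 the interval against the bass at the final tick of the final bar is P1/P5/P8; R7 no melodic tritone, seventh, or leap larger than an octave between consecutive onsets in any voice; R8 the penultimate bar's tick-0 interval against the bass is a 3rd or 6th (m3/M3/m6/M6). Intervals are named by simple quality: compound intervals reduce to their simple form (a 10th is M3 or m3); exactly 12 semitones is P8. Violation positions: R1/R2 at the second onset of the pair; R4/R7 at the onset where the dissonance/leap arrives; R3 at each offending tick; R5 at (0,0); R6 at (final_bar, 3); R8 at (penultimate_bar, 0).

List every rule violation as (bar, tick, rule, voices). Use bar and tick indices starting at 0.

bar 0: v0=C3 v1=C4 downbeat P8
bar 1: v0=D3 v1=F3 downbeat m3
bar 2: v0=B2 v1=D3 downbeat m3
bar 3: v0=G2 v1=E3 downbeat M6
bar 4: v0=F2 v1=C3 downbeat P5
bar 5: v0=A2 v1=D4 downbeat P4
bar 6: v0=G2 v1=B2 downbeat M3
bar 7: v0=D3 v1=B3 downbeat M6
bar 8: v0=C3 v1=C4 downbeat P8
  -> R2 @ bar 4 tick 0 v(0, 1): G2/E3 M6 -> F2/C3 P5 similar
  -> R4 @ bar 5 tick 0 v(0, 1): A2/D4 P4 untreated
  -> R7 @ bar 5 tick 0 v(1,): C3->D4 leap 14st
  -> R7 @ bar 6 tick 0 v(1,): D4->B2 leap 15st

(4, 0, R2, (0, 1))
(5, 0, R4, (0, 1))
(5, 0, R7, (1,))
(6, 0, R7, (1,))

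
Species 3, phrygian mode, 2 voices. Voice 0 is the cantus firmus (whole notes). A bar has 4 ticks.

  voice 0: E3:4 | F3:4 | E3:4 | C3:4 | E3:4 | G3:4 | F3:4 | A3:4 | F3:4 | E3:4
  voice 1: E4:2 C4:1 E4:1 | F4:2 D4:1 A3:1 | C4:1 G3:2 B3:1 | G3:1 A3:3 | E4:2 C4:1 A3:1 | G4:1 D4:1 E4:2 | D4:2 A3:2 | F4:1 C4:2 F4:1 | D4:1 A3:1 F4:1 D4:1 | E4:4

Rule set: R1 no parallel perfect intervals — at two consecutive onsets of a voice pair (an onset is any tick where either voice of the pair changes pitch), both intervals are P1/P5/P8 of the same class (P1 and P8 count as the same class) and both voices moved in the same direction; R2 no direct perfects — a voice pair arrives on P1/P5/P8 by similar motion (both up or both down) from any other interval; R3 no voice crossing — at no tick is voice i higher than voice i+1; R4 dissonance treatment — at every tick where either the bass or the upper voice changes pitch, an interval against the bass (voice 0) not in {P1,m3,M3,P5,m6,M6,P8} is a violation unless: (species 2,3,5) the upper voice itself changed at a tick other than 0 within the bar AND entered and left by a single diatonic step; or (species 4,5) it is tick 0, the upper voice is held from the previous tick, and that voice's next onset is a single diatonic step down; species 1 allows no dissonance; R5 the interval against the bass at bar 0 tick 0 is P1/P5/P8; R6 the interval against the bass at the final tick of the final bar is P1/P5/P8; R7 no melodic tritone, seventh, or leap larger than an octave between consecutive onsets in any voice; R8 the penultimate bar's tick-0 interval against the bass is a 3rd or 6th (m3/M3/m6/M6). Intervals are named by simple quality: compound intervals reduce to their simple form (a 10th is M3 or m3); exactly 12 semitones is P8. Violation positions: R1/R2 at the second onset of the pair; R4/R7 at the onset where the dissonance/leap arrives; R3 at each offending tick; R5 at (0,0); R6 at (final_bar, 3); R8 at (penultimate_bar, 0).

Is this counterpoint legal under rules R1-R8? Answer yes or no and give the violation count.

bar 0: v0=E3 v1=E4 (P8)
bar 1: v0=F3 v1=F4 (P8)
bar 2: v0=E3 v1=C4 (m6)
bar 3: v0=C3 v1=G3 (P5)
bar 4: v0=E3 v1=E4 (P8)
bar 5: v0=G3 v1=G4 (P8)
bar 6: v0=F3 v1=D4 (M6)
bar 7: v0=A3 v1=F4 (m6)
bar 8: v0=F3 v1=D4 (M6)
bar 9: v0=E3 v1=E4 (P8)
  R1 @ bar1.0: E3/E4 P8 -> F3/F4 P8 similar
  R1 @ bar3.0: E3/B3 P5 -> C3/G3 P5 similar
  R2 @ bar4.0: C3/A3 M6 -> E3/E4 P8 similar
  R4 @ bar4.3: E3/A3 P4 untreated
  R2 @ bar5.0: E3/A3 P4 -> G3/G4 P8 similar
  R7 @ bar5.0: A3->G4 leap 10st

No (6 violations)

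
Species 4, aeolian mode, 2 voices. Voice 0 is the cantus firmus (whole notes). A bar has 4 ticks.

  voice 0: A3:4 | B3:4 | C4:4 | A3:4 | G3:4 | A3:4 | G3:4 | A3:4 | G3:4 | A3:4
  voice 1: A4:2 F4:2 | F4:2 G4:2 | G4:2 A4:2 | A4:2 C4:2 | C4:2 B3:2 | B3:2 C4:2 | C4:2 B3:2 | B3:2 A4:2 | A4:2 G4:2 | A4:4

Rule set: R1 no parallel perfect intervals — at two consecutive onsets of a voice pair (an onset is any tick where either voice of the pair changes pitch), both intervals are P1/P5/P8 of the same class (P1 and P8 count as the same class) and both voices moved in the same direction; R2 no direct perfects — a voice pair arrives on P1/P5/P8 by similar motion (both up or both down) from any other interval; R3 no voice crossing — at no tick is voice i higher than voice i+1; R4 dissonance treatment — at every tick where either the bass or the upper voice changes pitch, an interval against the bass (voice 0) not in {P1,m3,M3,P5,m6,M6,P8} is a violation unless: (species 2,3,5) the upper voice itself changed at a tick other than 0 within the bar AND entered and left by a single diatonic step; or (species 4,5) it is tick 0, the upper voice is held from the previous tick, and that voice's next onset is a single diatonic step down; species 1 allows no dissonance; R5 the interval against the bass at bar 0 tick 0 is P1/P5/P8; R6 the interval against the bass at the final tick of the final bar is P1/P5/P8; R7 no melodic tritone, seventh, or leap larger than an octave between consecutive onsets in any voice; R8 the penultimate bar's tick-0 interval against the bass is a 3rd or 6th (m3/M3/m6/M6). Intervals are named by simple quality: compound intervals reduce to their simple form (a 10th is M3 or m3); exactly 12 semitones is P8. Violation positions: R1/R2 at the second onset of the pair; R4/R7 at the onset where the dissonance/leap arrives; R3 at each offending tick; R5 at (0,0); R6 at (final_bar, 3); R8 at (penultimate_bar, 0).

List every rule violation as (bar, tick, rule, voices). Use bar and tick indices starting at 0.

bar 0: v0=A3 v1=A4 downbeat P8
bar 1: v0=B3 v1=F4 downbeat TT
bar 2: v0=C4 v1=G4 downbeat P5
bar 3: v0=A3 v1=A4 downbeat P8
bar 4: v0=G3 v1=C4 downbeat P4
bar 5: v0=A3 v1=B3 downbeat M2
bar 6: v0=G3 v1=C4 downbeat P4
bar 7: v0=A3 v1=B3 downbeat M2
bar 8: v0=G3 v1=A4 downbeat M2
bar 9: v0=A3 v1=A4 downbeat P8
  -> R4 @ bar 1 tick 0 v(0, 1): B3/F4 TT untreated
  -> R4 @ bar 5 tick 0 v(0, 1): A3/B3 M2 untreated
  -> R4 @ bar 7 tick 0 v(0, 1): A3/B3 M2 untreated
  -> R7 @ bar 7 tick 2 v(1,): B3->A4 leap 10st
  -> R8 @ bar 8 tick 0 v(0, 1): penult M2 not 3rd/6th
  -> R1 @ bar 9 tick 0 v(0, 1): G3/G4 P8 -> A3/A4 P8 similar

(1, 0, R4, (0, 1))
(5, 0, R4, (0, 1))
(7, 0, R4, (0, 1))
(7, 2, R7, (1,))
(8, 0, R8, (0, 1))
(9, 0, R1, (0, 1))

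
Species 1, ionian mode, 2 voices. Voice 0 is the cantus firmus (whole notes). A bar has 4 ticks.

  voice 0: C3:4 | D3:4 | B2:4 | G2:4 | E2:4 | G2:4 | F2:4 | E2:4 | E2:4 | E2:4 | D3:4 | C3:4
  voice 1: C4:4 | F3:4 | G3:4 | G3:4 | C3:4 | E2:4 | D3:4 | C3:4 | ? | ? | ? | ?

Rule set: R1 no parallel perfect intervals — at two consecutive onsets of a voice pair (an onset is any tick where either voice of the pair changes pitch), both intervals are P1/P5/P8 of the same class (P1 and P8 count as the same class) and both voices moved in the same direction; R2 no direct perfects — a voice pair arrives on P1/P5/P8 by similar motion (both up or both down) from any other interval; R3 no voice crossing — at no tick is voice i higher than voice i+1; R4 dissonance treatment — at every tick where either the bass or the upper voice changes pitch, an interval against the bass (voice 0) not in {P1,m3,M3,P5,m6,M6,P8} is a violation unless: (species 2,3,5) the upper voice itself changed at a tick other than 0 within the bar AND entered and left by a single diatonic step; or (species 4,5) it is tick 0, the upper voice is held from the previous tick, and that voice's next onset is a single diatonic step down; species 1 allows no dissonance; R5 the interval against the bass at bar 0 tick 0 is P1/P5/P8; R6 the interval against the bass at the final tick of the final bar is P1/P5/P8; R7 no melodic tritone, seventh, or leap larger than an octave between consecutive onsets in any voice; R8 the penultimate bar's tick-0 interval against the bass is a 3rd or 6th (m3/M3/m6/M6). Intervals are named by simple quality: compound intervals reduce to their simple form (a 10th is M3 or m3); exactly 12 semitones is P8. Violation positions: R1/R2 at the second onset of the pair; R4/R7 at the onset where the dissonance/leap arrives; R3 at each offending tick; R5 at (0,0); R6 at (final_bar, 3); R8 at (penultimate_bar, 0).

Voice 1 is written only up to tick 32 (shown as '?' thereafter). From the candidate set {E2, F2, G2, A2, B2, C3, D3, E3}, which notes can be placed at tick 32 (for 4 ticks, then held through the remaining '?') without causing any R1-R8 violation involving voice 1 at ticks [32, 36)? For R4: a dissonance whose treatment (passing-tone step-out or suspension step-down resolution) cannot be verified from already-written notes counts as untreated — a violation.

{B2, C3, E2, E3, G2}

E2: legal
F2: violates R4
G2: legal
A2: violates R4
B2: legal
C3: legal
D3: violates R4
E3: legal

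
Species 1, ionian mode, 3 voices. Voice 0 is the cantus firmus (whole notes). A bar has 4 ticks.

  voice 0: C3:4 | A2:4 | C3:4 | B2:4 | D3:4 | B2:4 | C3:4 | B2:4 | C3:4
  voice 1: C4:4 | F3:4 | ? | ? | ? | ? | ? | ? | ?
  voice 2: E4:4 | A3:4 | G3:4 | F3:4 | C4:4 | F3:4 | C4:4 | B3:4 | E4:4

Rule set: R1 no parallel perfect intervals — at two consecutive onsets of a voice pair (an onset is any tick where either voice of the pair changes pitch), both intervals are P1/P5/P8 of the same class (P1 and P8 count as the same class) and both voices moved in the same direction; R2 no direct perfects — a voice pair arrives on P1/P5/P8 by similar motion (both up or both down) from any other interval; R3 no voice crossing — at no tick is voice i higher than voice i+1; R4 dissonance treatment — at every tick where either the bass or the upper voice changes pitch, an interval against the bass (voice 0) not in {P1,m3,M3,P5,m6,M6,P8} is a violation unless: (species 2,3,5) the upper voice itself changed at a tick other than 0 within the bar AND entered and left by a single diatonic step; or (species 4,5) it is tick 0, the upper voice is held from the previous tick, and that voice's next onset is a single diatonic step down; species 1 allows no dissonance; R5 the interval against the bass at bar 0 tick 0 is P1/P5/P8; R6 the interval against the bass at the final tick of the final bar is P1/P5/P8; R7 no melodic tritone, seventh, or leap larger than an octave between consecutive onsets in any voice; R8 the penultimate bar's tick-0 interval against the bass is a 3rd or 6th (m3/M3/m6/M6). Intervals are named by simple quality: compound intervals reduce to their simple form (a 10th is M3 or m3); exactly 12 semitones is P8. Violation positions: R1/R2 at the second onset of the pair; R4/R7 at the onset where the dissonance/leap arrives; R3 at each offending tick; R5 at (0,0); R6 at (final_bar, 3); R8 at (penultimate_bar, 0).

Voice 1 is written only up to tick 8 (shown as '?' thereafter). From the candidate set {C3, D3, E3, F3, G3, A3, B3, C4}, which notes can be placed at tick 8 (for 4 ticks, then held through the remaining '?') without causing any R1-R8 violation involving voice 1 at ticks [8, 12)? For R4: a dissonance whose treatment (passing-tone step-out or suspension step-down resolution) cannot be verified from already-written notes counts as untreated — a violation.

C3: violates R2
D3: violates R4
E3: legal
F3: violates R4
G3: violates R2
A3: violates R3
B3: violates R3,R4,R7
C4: violates R2,R3

{E3}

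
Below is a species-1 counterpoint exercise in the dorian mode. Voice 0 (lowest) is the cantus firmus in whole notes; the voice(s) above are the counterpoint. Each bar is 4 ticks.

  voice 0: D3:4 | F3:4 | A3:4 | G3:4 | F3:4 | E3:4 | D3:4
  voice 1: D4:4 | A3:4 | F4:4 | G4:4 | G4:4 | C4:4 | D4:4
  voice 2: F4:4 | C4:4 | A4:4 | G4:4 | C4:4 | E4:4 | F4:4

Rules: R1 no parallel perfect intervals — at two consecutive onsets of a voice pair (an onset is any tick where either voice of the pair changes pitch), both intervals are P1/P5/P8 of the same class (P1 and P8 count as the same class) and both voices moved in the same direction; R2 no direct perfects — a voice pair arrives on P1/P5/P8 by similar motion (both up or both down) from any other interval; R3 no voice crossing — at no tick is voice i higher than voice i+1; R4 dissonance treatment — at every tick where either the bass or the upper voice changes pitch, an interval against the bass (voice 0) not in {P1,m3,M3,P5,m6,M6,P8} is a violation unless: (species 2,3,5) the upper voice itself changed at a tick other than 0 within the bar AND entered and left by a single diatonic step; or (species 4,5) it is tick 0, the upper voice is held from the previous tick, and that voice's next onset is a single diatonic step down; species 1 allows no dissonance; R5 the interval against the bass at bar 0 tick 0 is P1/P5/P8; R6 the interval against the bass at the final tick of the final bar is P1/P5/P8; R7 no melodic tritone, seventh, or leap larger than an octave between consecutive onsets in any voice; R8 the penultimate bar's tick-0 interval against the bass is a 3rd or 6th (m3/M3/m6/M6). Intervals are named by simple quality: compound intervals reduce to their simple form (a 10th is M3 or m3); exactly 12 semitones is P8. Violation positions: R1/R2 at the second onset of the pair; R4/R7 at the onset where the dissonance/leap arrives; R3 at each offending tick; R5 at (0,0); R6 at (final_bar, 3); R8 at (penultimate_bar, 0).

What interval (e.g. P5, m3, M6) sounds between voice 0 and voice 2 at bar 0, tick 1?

m3

voice 0=D3 voice 2=F4 -> m3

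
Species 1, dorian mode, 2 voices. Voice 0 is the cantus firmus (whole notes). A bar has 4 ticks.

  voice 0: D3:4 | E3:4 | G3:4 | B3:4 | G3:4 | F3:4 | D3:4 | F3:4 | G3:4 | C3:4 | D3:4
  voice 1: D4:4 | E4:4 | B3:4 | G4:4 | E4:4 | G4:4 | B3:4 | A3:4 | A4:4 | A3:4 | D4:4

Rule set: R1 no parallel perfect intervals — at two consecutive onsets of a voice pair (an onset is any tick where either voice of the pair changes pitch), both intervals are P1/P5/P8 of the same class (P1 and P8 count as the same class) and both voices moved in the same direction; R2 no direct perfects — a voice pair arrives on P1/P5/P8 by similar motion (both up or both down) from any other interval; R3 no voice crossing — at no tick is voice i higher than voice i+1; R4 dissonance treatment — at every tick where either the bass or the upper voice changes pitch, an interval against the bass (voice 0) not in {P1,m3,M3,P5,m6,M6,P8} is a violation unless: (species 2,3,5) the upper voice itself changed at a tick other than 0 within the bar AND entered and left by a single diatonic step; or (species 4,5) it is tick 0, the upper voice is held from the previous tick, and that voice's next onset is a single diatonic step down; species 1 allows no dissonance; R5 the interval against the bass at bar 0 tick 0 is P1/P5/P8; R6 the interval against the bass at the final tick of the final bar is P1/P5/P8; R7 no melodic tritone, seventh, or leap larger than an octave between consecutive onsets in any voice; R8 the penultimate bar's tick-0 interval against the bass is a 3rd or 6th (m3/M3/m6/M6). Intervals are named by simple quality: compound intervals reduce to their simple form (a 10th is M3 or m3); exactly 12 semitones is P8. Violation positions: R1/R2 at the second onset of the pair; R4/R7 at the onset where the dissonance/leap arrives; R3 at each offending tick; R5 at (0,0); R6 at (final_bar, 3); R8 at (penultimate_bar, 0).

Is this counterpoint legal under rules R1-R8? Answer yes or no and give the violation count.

No (4 violations)

bar 0: v0=D3 v1=D4 (P8)
bar 1: v0=E3 v1=E4 (P8)
bar 2: v0=G3 v1=B3 (M3)
bar 3: v0=B3 v1=G4 (m6)
bar 4: v0=G3 v1=E4 (M6)
bar 5: v0=F3 v1=G4 (M2)
bar 6: v0=D3 v1=B3 (M6)
bar 7: v0=F3 v1=A3 (M3)
bar 8: v0=G3 v1=A4 (M2)
bar 9: v0=C3 v1=A3 (M6)
bar 10: v0=D3 v1=D4 (P8)
  R1 @ bar1.0: D3/D4 P8 -> E3/E4 P8 similar
  R4 @ bar5.0: F3/G4 M2 untreated
  R4 @ bar8.0: G3/A4 M2 untreated
  R2 @ bar10.0: C3/A3 M6 -> D3/D4 P8 similar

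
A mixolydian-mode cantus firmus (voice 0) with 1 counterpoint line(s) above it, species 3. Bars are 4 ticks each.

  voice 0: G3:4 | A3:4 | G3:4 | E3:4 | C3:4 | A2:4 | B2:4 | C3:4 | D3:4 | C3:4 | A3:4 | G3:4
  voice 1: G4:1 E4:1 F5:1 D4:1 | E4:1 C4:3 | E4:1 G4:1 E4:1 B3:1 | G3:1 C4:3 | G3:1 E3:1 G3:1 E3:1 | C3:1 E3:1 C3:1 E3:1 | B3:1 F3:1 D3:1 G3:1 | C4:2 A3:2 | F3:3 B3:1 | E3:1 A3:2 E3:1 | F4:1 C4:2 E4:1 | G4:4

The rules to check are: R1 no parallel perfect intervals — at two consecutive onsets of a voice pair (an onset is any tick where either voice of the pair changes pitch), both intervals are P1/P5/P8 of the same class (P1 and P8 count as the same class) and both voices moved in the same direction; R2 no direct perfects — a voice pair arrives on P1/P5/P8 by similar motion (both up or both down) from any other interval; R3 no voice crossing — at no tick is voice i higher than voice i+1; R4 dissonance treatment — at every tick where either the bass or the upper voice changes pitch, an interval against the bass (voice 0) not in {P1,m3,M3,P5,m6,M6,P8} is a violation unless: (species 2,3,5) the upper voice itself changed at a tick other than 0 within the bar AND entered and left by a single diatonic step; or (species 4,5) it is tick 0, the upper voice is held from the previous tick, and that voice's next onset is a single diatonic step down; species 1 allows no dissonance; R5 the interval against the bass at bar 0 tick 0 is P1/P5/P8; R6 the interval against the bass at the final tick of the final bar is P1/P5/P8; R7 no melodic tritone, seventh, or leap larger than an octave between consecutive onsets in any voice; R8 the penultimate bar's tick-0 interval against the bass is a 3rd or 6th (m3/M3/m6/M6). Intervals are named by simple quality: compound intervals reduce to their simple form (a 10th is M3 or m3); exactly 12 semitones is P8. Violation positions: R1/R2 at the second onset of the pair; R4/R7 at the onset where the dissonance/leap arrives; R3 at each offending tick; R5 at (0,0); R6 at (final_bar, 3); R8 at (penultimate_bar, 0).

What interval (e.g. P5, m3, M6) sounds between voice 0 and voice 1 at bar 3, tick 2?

voice 0=E3 voice 1=C4 -> m6

m6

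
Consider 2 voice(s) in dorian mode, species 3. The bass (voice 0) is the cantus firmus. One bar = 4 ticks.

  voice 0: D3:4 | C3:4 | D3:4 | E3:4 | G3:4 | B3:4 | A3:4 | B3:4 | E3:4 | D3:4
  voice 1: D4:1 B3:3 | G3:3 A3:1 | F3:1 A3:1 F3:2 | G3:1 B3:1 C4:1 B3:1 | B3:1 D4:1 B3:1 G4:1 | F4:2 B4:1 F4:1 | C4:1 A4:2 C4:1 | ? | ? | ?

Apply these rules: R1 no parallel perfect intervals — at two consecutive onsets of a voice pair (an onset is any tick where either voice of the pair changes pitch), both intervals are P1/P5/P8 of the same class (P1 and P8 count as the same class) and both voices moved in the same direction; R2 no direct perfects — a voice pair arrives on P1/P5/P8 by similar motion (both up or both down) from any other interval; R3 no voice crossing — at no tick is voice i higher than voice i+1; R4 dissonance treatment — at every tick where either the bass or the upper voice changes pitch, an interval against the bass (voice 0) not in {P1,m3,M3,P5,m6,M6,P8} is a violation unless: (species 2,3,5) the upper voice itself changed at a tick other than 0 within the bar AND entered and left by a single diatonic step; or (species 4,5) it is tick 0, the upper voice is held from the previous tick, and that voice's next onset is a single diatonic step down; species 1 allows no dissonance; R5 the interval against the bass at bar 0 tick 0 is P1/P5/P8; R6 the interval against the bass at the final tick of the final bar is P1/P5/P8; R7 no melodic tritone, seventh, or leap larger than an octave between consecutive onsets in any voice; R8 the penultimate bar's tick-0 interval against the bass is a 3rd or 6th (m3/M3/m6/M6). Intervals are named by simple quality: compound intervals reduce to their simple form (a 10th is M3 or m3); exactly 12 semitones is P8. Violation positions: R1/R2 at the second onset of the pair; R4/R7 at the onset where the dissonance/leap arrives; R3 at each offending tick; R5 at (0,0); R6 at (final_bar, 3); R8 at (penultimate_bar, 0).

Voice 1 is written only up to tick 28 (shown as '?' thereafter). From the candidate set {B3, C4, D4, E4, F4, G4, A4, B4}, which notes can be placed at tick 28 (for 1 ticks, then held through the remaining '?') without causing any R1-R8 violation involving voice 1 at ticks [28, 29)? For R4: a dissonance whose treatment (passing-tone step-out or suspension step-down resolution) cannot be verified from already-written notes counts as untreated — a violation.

{B3, D4, G4}

B3: legal
C4: violates R4
D4: legal
E4: violates R4
F4: violates R4
G4: legal
A4: violates R4
B4: violates R2,R7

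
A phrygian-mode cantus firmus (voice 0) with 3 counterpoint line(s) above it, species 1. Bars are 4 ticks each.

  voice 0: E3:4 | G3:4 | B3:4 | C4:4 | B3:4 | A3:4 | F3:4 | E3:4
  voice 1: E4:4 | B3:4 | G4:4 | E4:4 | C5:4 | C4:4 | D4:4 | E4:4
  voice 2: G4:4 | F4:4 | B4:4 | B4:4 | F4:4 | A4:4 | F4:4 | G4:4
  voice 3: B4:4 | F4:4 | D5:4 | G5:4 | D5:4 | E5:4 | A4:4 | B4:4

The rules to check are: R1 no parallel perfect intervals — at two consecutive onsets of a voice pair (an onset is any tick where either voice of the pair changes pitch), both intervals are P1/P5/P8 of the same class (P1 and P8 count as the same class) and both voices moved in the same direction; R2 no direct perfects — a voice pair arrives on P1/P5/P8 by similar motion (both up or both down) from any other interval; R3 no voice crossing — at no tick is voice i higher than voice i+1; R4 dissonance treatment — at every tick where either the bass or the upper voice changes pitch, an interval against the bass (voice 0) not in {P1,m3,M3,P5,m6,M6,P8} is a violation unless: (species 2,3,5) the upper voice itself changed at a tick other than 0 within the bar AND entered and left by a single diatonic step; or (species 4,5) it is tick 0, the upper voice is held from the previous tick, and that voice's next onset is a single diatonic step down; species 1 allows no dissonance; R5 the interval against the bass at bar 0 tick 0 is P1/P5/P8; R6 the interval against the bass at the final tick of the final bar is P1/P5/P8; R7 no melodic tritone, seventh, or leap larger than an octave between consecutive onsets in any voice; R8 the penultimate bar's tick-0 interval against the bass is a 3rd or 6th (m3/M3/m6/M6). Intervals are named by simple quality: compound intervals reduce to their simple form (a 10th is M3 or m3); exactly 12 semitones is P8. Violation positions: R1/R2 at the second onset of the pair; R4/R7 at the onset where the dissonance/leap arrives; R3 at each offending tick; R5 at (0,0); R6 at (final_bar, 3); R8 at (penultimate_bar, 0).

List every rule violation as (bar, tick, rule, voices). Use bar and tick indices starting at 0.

(0, 0, R5, (0, 2))
(1, 0, R2, (2, 3))
(1, 0, R4, (0, 2))
(1, 0, R4, (0, 3))
(1, 0, R7, (3,))
(2, 0, R2, (0, 2))
(2, 0, R2, (1, 3))
(2, 0, R7, (2,))
(3, 0, R2, (0, 3))
(3, 0, R4, (0, 2))
(4, 0, R3, (1, 2))
(4, 0, R4, (0, 1))
(4, 0, R4, (0, 2))
(4, 0, R7, (2,))
(4, 1, R3, (1, 2))
(4, 2, R3, (1, 2))
(4, 3, R3, (1, 2))
(5, 0, R2, (2, 3))
(6, 0, R1, (0, 2))
(6, 0, R8, (0, 2))
(7, 0, R1, (1, 3))
(7, 3, R6, (0, 2))

bar 0: v0=E3 v1=E4 v2=G4 v3=B4 downbeat P5
bar 1: v0=G3 v1=B3 v2=F4 v3=F4 downbeat m7
bar 2: v0=B3 v1=G4 v2=B4 v3=D5 downbeat m3
bar 3: v0=C4 v1=E4 v2=B4 v3=G5 downbeat P5
bar 4: v0=B3 v1=C5 v2=F4 v3=D5 downbeat m3
bar 5: v0=A3 v1=C4 v2=A4 v3=E5 downbeat P5
bar 6: v0=F3 v1=D4 v2=F4 v3=A4 downbeat M3
bar 7: v0=E3 v1=E4 v2=G4 v3=B4 downbeat P5
  -> R5 @ bar 0 tick 0 v(0, 2): opens on m3
  -> R2 @ bar 1 tick 0 v(2, 3): G4/B4 M3 -> F4/F4 P1 similar
  -> R4 @ bar 1 tick 0 v(0, 2): G3/F4 m7 untreated
  -> R4 @ bar 1 tick 0 v(0, 3): G3/F4 m7 untreated
  -> R7 @ bar 1 tick 0 v(3,): B4->F4 leap 6st
  -> R2 @ bar 2 tick 0 v(0, 2): G3/F4 m7 -> B3/B4 P8 similar
  -> R2 @ bar 2 tick 0 v(1, 3): B3/F4 TT -> G4/D5 P5 similar
  -> R7 @ bar 2 tick 0 v(2,): F4->B4 leap 6st
  -> R2 @ bar 3 tick 0 v(0, 3): B3/D5 m3 -> C4/G5 P5 similar
  -> R4 @ bar 3 tick 0 v(0, 2): C4/B4 M7 untreated
  -> R3 @ bar 4 tick 0 v(1, 2): C5 above F4
  -> R4 @ bar 4 tick 0 v(0, 1): B3/C5 m2 untreated
  -> R4 @ bar 4 tick 0 v(0, 2): B3/F4 TT untreated
  -> R7 @ bar 4 tick 0 v(2,): B4->F4 leap 6st
  -> R3 @ bar 4 tick 1 v(1, 2): C5 above F4
  -> R3 @ bar 4 tick 2 v(1, 2): C5 above F4
  -> R3 @ bar 4 tick 3 v(1, 2): C5 above F4
  -> R2 @ bar 5 tick 0 v(2, 3): F4/D5 M6 -> A4/E5 P5 similar
  -> R1 @ bar 6 tick 0 v(0, 2): A3/A4 P8 -> F3/F4 P8 similar
  -> R8 @ bar 6 tick 0 v(0, 2): penult P8 not 3rd/6th
  -> R1 @ bar 7 tick 0 v(1, 3): D4/A4 P5 -> E4/B4 P5 similar
  -> R6 @ bar 7 tick 3 v(0, 2): closes on m3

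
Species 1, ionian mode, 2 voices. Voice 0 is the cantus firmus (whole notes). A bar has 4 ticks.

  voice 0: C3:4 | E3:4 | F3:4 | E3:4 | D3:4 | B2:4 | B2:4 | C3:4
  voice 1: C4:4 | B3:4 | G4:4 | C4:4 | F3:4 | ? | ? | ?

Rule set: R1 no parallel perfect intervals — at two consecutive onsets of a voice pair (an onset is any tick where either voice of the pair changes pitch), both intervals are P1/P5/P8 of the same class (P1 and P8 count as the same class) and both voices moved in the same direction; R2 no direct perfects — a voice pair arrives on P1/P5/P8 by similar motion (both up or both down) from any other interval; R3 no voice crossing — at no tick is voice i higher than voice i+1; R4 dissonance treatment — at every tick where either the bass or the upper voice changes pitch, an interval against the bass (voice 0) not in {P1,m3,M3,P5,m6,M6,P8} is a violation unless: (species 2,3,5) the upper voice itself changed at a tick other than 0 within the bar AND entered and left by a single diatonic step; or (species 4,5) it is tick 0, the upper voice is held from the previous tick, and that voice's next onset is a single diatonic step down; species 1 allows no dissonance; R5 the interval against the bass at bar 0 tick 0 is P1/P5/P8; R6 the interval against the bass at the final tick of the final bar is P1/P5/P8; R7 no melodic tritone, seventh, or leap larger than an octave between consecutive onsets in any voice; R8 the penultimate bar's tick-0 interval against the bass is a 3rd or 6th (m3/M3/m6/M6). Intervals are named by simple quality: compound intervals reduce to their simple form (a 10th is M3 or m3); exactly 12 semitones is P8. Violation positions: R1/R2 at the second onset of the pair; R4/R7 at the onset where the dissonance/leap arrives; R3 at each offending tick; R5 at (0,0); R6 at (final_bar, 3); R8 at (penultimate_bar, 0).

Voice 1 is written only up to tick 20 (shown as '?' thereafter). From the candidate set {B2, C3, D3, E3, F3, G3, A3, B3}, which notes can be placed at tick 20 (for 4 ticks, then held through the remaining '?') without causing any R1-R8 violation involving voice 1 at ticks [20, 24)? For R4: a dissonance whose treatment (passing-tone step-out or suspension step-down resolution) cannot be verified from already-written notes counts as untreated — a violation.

{D3, G3}

B2: violates R2,R7
C3: violates R4
D3: legal
E3: violates R4
F3: violates R4
G3: legal
A3: violates R4
B3: violates R7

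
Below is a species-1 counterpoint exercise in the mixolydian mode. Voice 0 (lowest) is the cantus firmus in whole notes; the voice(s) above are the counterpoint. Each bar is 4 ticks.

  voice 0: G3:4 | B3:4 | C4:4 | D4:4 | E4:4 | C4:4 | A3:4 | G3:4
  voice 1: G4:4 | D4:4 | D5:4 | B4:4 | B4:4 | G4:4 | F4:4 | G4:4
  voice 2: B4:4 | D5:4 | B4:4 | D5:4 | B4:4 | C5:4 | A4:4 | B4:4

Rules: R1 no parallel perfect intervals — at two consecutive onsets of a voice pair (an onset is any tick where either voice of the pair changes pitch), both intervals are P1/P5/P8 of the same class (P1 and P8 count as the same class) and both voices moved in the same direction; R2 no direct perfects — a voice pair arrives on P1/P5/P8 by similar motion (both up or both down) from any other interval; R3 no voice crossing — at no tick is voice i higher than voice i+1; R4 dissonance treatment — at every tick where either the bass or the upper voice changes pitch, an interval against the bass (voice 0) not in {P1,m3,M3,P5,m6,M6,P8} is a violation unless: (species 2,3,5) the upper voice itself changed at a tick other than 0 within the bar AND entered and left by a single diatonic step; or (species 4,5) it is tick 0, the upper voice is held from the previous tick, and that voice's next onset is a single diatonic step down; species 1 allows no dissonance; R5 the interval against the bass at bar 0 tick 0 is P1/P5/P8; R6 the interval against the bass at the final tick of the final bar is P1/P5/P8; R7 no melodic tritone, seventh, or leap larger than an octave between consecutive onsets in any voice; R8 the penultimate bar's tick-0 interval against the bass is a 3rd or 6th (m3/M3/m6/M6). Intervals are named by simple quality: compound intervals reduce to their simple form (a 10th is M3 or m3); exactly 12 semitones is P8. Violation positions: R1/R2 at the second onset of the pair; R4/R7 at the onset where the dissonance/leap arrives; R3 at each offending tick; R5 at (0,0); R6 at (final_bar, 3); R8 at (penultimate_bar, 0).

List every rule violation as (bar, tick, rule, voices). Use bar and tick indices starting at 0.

bar 0: v0=G3 v1=G4 v2=B4 downbeat M3
bar 1: v0=B3 v1=D4 v2=D5 downbeat m3
bar 2: v0=C4 v1=D5 v2=B4 downbeat M7
bar 3: v0=D4 v1=B4 v2=D5 downbeat P8
bar 4: v0=E4 v1=B4 v2=B4 downbeat P5
bar 5: v0=C4 v1=G4 v2=C5 downbeat P8
bar 6: v0=A3 v1=F4 v2=A4 downbeat P8
bar 7: v0=G3 v1=G4 v2=B4 downbeat M3
  -> R5 @ bar 0 tick 0 v(0, 2): opens on M3
  -> R3 @ bar 2 tick 0 v(1, 2): D5 above B4
  -> R4 @ bar 2 tick 0 v(0, 1): C4/D5 M2 untreated
  -> R4 @ bar 2 tick 0 v(0, 2): C4/B4 M7 untreated
  -> R3 @ bar 2 tick 1 v(1, 2): D5 above B4
  -> R3 @ bar 2 tick 2 v(1, 2): D5 above B4
  -> R3 @ bar 2 tick 3 v(1, 2): D5 above B4
  -> R2 @ bar 3 tick 0 v(0, 2): C4/B4 M7 -> D4/D5 P8 similar
  -> R1 @ bar 5 tick 0 v(0, 1): E4/B4 P5 -> C4/G4 P5 similar
  -> R1 @ bar 6 tick 0 v(0, 2): C4/C5 P8 -> A3/A4 P8 similar
  -> R8 @ bar 6 tick 0 v(0, 2): penult P8 not 3rd/6th
  -> R6 @ bar 7 tick 3 v(0, 2): closes on M3

(0, 0, R5, (0, 2))
(2, 0, R3, (1, 2))
(2, 0, R4, (0, 1))
(2, 0, R4, (0, 2))
(2, 1, R3, (1, 2))
(2, 2, R3, (1, 2))
(2, 3, R3, (1, 2))
(3, 0, R2, (0, 2))
(5, 0, R1, (0, 1))
(6, 0, R1, (0, 2))
(6, 0, R8, (0, 2))
(7, 3, R6, (0, 2))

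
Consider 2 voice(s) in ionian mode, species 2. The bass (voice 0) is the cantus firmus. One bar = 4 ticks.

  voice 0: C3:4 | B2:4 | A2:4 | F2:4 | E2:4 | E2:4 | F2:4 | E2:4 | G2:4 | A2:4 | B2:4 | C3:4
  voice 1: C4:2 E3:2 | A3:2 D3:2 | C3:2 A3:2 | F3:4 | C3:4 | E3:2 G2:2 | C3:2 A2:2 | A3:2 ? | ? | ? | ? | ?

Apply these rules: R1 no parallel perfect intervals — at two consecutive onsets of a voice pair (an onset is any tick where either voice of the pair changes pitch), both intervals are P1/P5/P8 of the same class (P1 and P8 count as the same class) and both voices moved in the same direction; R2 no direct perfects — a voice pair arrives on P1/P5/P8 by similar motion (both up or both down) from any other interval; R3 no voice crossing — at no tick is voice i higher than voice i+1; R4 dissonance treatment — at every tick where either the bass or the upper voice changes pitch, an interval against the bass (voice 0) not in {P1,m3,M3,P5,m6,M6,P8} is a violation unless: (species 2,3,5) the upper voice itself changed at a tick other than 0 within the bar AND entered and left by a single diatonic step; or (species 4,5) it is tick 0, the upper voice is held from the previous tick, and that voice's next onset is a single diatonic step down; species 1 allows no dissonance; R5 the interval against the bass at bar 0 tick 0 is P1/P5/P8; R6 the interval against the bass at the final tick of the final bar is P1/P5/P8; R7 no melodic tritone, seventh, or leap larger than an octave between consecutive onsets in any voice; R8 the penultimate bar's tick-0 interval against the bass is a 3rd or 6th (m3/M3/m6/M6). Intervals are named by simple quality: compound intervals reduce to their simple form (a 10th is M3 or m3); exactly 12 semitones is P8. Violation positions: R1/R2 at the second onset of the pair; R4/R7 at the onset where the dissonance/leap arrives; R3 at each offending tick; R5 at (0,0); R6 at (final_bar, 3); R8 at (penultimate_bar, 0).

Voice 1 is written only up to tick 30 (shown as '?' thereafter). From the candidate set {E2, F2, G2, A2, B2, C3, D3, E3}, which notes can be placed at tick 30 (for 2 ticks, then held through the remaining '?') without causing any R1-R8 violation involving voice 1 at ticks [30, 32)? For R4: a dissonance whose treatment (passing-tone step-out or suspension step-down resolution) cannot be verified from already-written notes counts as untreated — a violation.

E2: violates R7
F2: violates R4,R7
G2: violates R7
A2: violates R4
B2: violates R7
C3: legal
D3: violates R4
E3: legal

{C3, E3}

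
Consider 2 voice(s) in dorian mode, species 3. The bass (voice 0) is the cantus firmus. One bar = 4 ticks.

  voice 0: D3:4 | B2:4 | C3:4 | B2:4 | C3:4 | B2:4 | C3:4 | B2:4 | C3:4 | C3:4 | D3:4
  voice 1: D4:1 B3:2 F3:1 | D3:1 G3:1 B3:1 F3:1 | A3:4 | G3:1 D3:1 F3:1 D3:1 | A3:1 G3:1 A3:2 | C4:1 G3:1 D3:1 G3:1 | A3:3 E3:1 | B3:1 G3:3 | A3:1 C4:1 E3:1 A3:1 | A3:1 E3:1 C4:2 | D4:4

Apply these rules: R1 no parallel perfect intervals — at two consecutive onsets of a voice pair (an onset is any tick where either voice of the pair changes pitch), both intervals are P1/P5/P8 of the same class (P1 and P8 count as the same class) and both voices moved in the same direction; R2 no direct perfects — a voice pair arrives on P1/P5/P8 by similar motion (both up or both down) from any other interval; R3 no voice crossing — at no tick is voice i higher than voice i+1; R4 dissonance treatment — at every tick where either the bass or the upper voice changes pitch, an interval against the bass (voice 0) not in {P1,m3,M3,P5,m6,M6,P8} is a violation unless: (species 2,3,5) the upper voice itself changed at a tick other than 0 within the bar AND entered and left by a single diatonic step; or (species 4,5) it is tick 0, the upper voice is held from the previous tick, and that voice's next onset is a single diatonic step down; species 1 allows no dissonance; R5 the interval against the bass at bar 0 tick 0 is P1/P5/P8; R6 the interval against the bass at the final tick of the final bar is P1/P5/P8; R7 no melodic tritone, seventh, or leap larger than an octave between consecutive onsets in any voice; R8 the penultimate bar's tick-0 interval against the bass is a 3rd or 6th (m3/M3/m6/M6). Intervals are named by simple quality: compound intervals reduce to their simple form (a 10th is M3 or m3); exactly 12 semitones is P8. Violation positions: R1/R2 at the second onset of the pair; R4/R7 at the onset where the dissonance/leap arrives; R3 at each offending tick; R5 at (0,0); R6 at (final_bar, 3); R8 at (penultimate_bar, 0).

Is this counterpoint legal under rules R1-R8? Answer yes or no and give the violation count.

No (6 violations)

bar 0: v0=D3 v1=D4 (P8)
bar 1: v0=B2 v1=D3 (m3)
bar 2: v0=C3 v1=A3 (M6)
bar 3: v0=B2 v1=G3 (m6)
bar 4: v0=C3 v1=A3 (M6)
bar 5: v0=B2 v1=C4 (m2)
bar 6: v0=C3 v1=A3 (M6)
bar 7: v0=B2 v1=B3 (P8)
bar 8: v0=C3 v1=A3 (M6)
bar 9: v0=C3 v1=A3 (M6)
bar 10: v0=D3 v1=D4 (P8)
  R7 @ bar0.3: B3->F3 leap 6st
  R4 @ bar1.3: B2/F3 TT untreated
  R7 @ bar1.3: B3->F3 leap 6st
  R4 @ bar3.2: B2/F3 TT untreated
  R4 @ bar5.0: B2/C4 m2 untreated
  R1 @ bar10.0: C3/C4 P8 -> D3/D4 P8 similar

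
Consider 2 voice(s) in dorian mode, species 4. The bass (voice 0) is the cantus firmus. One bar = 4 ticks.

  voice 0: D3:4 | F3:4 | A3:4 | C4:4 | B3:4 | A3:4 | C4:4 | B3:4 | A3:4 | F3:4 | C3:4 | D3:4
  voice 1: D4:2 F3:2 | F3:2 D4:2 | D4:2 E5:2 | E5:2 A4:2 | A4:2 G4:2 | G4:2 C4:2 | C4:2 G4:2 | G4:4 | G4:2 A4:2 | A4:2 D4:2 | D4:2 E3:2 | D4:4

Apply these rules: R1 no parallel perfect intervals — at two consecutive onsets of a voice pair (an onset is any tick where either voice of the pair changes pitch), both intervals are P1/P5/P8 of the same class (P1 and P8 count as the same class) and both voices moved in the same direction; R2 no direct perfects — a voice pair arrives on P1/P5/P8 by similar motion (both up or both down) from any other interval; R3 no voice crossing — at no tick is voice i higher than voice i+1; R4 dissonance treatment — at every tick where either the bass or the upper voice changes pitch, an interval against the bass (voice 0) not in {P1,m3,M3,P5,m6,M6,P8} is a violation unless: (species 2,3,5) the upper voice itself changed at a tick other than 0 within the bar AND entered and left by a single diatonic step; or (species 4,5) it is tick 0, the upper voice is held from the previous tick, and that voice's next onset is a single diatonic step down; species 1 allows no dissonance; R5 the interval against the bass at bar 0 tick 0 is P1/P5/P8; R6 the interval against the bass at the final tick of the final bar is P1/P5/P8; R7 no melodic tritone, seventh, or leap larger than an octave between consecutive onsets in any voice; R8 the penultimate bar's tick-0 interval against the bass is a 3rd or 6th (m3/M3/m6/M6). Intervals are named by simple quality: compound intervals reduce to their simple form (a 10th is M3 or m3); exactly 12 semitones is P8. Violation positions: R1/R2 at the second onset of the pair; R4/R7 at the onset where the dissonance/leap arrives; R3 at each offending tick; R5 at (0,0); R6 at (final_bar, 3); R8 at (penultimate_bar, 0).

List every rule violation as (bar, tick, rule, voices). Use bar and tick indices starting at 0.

bar 0: v0=D3 v1=D4 downbeat P8
bar 1: v0=F3 v1=F3 downbeat P1
bar 2: v0=A3 v1=D4 downbeat P4
bar 3: v0=C4 v1=E5 downbeat M3
bar 4: v0=B3 v1=A4 downbeat m7
bar 5: v0=A3 v1=G4 downbeat m7
bar 6: v0=C4 v1=C4 downbeat P1
bar 7: v0=B3 v1=G4 downbeat m6
bar 8: v0=A3 v1=G4 downbeat m7
bar 9: v0=F3 v1=A4 downbeat M3
bar 10: v0=C3 v1=D4 downbeat M2
bar 11: v0=D3 v1=D4 downbeat P8
  -> R4 @ bar 2 tick 0 v(0, 1): A3/D4 P4 untreated
  -> R7 @ bar 2 tick 2 v(1,): D4->E5 leap 14st
  -> R4 @ bar 5 tick 0 v(0, 1): A3/G4 m7 untreated
  -> R4 @ bar 8 tick 0 v(0, 1): A3/G4 m7 untreated
  -> R4 @ bar 10 tick 0 v(0, 1): C3/D4 M2 untreated
  -> R8 @ bar 10 tick 0 v(0, 1): penult M2 not 3rd/6th
  -> R7 @ bar 10 tick 2 v(1,): D4->E3 leap 10st
  -> R2 @ bar 11 tick 0 v(0, 1): C3/E3 M3 -> D3/D4 P8 similar
  -> R7 @ bar 11 tick 0 v(1,): E3->D4 leap 10st

(2, 0, R4, (0, 1))
(2, 2, R7, (1,))
(5, 0, R4, (0, 1))
(8, 0, R4, (0, 1))
(10, 0, R4, (0, 1))
(10, 0, R8, (0, 1))
(10, 2, R7, (1,))
(11, 0, R2, (0, 1))
(11, 0, R7, (1,))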